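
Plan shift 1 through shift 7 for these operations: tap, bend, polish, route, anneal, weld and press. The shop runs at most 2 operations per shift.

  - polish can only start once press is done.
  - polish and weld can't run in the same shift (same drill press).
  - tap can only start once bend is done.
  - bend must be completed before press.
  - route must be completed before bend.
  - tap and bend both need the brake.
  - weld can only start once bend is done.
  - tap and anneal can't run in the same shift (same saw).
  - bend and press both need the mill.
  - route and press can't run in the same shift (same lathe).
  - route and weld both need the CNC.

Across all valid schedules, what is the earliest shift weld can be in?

shift 3

Precedence pushes weld to at least shift 3.
weld at shift 3 is achievable: press -> shift 3; polish -> shift 4; bend -> shift 2; weld -> shift 3; tap -> shift 4; route -> shift 1; anneal -> shift 1.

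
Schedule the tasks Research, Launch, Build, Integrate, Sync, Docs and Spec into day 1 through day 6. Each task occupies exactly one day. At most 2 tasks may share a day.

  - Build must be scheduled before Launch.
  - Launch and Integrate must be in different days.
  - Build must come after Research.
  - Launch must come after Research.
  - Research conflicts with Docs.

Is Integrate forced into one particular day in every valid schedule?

Integrate can be day 1 (e.g. Build in day 2, Sync in day 2, Integrate in day 1, Research in day 1, Spec in day 4, Launch in day 3, Docs in day 3) or day 2 (e.g. Research -> day 1; Spec -> day 4; Integrate -> day 2; Sync -> day 1; Launch -> day 3; Docs -> day 3; Build -> day 2).

No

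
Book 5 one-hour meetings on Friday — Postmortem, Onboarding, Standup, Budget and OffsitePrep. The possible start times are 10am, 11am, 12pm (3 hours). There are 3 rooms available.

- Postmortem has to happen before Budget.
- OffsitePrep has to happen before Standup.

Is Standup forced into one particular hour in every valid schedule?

Standup can be 11am (e.g. Budget=11am; Postmortem=10am; Onboarding=10am; OffsitePrep=10am; Standup=11am) or 12pm (e.g. Onboarding -> 10am, Budget -> 11am, Postmortem -> 10am, OffsitePrep -> 10am, Standup -> 12pm).

No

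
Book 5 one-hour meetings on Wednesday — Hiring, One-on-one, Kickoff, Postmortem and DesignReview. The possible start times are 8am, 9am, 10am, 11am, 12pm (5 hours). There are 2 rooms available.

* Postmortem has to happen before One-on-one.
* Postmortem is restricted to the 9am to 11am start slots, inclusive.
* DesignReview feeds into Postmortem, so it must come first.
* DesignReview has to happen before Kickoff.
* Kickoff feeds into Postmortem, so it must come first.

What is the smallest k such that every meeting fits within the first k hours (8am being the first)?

4 hours

The precedence chain requires at least 4 distinct hours.
With at most 2 per hour and 5 meetings, at least 3 hours are needed.
4 works (last occupied hour: 11am): for example Kickoff in 9am, Postmortem in 10am, Hiring in 8am, One-on-one in 11am, DesignReview in 8am.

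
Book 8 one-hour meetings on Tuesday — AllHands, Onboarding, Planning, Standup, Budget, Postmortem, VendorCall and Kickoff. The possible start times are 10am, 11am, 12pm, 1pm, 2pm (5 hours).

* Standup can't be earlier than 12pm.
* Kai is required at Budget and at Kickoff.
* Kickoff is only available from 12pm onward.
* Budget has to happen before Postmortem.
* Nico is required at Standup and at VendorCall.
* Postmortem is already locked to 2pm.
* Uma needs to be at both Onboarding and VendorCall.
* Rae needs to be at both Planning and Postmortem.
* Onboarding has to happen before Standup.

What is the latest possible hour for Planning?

1pm

Planning at 1pm is achievable: Onboarding=10am; Postmortem=2pm; Planning=1pm; Kickoff=12pm; VendorCall=11am; AllHands=10am; Budget=10am; Standup=12pm.
Nothing later works — the conflict constraints rule out every hour after 1pm.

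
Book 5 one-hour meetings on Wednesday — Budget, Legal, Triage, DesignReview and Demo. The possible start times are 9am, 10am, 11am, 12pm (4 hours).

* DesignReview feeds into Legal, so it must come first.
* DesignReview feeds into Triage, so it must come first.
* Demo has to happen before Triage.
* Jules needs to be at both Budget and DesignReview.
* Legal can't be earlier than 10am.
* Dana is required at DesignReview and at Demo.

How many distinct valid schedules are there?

Splitting on Budget: it can be 9am (8), 10am (11), 11am (15), 12pm (17). Listing each branch's schedules as (Legal, Triage, DesignReview, Demo):
Budget=9am: (11am,11am,10am,9am) (11am,12pm,10am,9am) (11am,12pm,10am,11am) (12pm,11am,10am,9am) (12pm,12pm,10am,9am) (12pm,12pm,10am,11am) (12pm,12pm,11am,9am) (12pm,12pm,11am,10am) — 8.
Budget=10am: (10am,11am,9am,10am) (10am,12pm,9am,10am) (10am,12pm,9am,11am) (11am,11am,9am,10am) (11am,12pm,9am,10am) (11am,12pm,9am,11am) (12pm,11am,9am,10am) (12pm,12pm,9am,10am) (12pm,12pm,9am,11am) (12pm,12pm,11am,9am) (12pm,12pm,11am,10am) — 11.
Budget=11am: (10am,11am,9am,10am) (10am,12pm,9am,10am) (10am,12pm,9am,11am) (11am,11am,9am,10am) (11am,11am,10am,9am) (11am,12pm,9am,10am) (11am,12pm,9am,11am) (11am,12pm,10am,9am) (11am,12pm,10am,11am) (12pm,11am,9am,10am) (12pm,11am,10am,9am) (12pm,12pm,9am,10am) (12pm,12pm,9am,11am) (12pm,12pm,10am,9am) (12pm,12pm,10am,11am) — 15.
Budget=12pm: (10am,11am,9am,10am) (10am,12pm,9am,10am) (10am,12pm,9am,11am) (11am,11am,9am,10am) (11am,11am,10am,9am) (11am,12pm,9am,10am) (11am,12pm,9am,11am) (11am,12pm,10am,9am) (11am,12pm,10am,11am) (12pm,11am,9am,10am) (12pm,11am,10am,9am) (12pm,12pm,9am,10am) (12pm,12pm,9am,11am) (12pm,12pm,10am,9am) (12pm,12pm,10am,11am) (12pm,12pm,11am,9am) (12pm,12pm,11am,10am) — 17.
Summing: 8 + 11 + 15 + 17 = 51.

51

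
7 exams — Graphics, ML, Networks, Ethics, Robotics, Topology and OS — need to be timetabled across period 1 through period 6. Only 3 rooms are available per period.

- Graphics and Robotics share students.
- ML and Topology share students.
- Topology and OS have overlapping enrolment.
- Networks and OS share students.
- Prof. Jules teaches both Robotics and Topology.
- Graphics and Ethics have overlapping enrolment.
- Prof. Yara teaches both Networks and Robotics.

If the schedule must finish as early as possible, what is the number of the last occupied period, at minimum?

period 3

With at most 3 per period and 7 exams, at least 3 periods are needed.
3 works (last occupied period: period 3): for example Networks in period 1, Ethics in period 2, Graphics in period 1, OS in period 2, Robotics in period 2, ML in period 1, Topology in period 3.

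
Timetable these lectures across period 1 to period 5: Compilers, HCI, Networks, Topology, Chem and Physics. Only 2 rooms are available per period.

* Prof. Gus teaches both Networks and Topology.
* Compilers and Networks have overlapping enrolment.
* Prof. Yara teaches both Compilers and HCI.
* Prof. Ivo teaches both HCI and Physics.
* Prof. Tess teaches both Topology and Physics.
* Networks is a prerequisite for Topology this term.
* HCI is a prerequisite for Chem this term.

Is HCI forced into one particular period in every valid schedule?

No

HCI can be period 1 (e.g. HCI -> period 1; Networks -> period 1; Physics -> period 3; Chem -> period 2; Topology -> period 2; Compilers -> period 3) or period 2 (e.g. Networks=period 1; Chem=period 3; HCI=period 2; Physics=period 1; Topology=period 2; Compilers=period 3).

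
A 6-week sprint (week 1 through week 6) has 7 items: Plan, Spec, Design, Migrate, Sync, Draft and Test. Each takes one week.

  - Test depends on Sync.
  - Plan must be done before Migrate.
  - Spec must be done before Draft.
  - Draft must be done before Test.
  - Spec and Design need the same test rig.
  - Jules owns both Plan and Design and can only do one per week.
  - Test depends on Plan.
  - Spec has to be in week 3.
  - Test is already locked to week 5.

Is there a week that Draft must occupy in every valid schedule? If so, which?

week 4

Spec is fixed at week 3 and must come before Draft, so Draft is at least week 4.
Test is fixed at week 5 and must come after Draft, so Draft is at most week 4.
So Draft must be week 4.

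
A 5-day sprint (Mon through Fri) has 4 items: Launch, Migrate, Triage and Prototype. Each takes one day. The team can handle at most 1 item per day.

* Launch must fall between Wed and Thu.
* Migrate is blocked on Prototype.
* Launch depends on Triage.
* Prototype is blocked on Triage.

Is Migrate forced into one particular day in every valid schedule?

No

Migrate can be Wed (e.g. Launch in Thu; Prototype in Tue; Triage in Mon; Migrate in Wed) or Thu (e.g. Migrate=Thu, Triage=Mon, Launch=Wed, Prototype=Tue).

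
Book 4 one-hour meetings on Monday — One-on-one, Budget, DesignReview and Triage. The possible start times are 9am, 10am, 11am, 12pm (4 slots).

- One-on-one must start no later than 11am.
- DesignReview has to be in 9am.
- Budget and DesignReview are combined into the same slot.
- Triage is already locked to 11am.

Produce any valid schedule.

Budget -> 9am, DesignReview -> 9am, Triage -> 11am, One-on-one -> 9am

Checking: Budget = DesignReview = 9am; Triage=11am in [11am,11am]; One-on-one=9am in [9am,11am]; DesignReview=9am in [9am,9am].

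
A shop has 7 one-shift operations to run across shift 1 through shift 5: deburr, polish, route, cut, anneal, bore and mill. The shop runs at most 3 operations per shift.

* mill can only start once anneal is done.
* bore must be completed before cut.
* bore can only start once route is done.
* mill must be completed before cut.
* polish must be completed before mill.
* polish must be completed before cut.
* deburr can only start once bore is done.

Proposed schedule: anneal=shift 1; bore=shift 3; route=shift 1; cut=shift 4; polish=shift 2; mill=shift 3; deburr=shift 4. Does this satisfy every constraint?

Yes, all constraints hold

The shop runs at most 3 operations per shift — holds.
bore can only start once route is done — holds.
deburr can only start once bore is done — holds.
polish must be completed before mill — holds.
bore must be completed before cut — holds.
mill must be completed before cut — holds.
polish must be completed before cut — holds.
mill can only start once anneal is done — holds.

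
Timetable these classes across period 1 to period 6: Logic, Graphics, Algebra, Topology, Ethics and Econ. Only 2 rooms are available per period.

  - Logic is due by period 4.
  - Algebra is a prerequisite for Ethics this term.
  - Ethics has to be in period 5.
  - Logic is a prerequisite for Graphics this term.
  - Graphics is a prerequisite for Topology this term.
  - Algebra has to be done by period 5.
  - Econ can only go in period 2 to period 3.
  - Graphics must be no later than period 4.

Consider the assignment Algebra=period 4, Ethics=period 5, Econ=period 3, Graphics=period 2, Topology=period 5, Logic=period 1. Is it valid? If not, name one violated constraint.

Graphics is a prerequisite for Topology this term — holds.
Logic is a prerequisite for Graphics this term — holds.
Graphics must be no later than period 4 — holds.
Only 2 rooms are available per period — holds.
Econ can only go in period 2 to period 3 — holds.
Ethics has to be in period 5 — holds.
Logic is due by period 4 — holds.
Algebra is a prerequisite for Ethics this term — holds.
Algebra has to be done by period 5 — holds.

Valid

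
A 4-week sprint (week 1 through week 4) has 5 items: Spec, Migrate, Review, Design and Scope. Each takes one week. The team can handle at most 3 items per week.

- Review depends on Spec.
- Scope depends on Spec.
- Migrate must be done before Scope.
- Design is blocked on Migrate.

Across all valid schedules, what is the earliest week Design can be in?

Precedence pushes Design to at least week 2.
Design at week 2 is achievable: Scope=week 2, Migrate=week 1, Design=week 2, Review=week 2, Spec=week 1.

week 2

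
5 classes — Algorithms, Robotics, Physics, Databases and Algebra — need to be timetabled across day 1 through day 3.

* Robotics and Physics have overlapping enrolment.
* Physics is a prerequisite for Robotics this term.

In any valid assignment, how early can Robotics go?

Precedence pushes Robotics to at least day 2.
Robotics at day 2 is achievable: Robotics in day 2; Algebra in day 1; Databases in day 1; Algorithms in day 1; Physics in day 1.

day 2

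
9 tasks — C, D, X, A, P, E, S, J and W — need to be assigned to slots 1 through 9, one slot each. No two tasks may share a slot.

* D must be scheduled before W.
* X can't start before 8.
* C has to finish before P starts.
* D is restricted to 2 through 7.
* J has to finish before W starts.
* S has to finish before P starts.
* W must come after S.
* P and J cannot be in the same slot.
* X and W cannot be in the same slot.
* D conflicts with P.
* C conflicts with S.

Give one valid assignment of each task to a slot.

W=4; P=6; D=2; C=5; X=8; J=3; S=1; A=7; E=9

Checking: D(2) before W(4); S(1) before W(4); J(3) before W(4); S(1) before P(6); C(5) before P(6); P(6) != J(3); X(8) != W(4); D(2) != P(6); C(5) != S(1); D=2 in [2,7]; X=8 in [8,9]; max 1 per slot (cap 1).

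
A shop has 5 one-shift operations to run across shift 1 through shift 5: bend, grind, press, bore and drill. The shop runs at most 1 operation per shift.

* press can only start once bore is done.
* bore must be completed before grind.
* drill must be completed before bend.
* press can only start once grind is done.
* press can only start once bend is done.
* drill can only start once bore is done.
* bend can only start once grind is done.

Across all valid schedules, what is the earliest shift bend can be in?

Precedence pushes bend to at least shift 3; downstream work caps bend at shift 4.
bend at shift 4 is achievable: press=shift 5; drill=shift 3; bend=shift 4; grind=shift 2; bore=shift 1.
Nothing earlier works — the capacity limit rule out every shift before shift 4.

shift 4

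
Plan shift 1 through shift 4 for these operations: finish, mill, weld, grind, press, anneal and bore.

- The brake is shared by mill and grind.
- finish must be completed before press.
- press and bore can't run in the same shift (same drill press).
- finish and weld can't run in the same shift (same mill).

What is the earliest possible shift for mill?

shift 1

mill at shift 1 is achievable: anneal -> shift 1; bore -> shift 1; grind -> shift 2; weld -> shift 2; press -> shift 2; mill -> shift 1; finish -> shift 1.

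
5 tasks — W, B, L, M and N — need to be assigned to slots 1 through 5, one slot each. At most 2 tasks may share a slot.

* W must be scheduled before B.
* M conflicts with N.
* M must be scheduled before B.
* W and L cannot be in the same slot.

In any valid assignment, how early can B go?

Precedence pushes B to at least 2.
B at 2 is achievable: M=1, B=2, L=2, N=3, W=1.

2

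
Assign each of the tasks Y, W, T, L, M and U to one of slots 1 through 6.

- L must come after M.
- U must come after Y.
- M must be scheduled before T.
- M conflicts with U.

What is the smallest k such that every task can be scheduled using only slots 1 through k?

The precedence chain requires at least 2 distinct slots.
2 works (last occupied slot: 2): for example W -> 1; L -> 2; M -> 1; Y -> 1; T -> 2; U -> 2.

2 slots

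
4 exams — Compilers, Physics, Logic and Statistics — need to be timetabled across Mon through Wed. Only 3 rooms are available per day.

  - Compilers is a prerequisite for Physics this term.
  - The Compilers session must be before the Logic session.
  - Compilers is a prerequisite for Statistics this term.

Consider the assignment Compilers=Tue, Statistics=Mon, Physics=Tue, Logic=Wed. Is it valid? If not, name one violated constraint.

Compilers is a prerequisite for Statistics this term — violated.
Only 3 rooms are available per day — holds.
Compilers is a prerequisite for Physics this term — violated.
The Compilers session must be before the Logic session — holds.

No — it violates: Compilers is a prerequisite for Statistics this term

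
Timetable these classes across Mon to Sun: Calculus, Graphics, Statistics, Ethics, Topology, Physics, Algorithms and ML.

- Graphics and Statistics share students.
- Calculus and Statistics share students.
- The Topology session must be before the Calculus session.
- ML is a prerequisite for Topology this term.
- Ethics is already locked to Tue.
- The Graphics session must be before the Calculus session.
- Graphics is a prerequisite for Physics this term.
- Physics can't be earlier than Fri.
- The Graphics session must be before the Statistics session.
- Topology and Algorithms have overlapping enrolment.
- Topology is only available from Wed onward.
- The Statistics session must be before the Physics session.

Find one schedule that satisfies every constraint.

ML -> Mon; Statistics -> Tue; Physics -> Fri; Graphics -> Mon; Ethics -> Tue; Algorithms -> Mon; Topology -> Wed; Calculus -> Thu

Checking: Topology(Wed) before Calculus(Thu); ML(Mon) before Topology(Wed); Graphics(Mon) before Physics(Fri); Graphics(Mon) before Calculus(Thu); Statistics(Tue) before Physics(Fri); Graphics(Mon) before Statistics(Tue); Topology(Wed) != Algorithms(Mon); Calculus(Thu) != Statistics(Tue); Graphics(Mon) != Statistics(Tue); Topology=Wed in [Wed,Sun]; Physics=Fri in [Fri,Sun]; Ethics=Tue in [Tue,Tue].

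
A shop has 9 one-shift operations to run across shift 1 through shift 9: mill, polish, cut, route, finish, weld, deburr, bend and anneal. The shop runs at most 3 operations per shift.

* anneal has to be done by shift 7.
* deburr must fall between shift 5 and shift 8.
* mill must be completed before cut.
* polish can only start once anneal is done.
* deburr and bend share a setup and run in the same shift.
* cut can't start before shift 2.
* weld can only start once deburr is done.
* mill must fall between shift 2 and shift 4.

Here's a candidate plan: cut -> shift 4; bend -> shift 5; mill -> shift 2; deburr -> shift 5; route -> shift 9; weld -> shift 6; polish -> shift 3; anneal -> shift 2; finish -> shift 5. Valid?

Yes, all constraints hold

deburr must fall between shift 5 and shift 8 — holds.
deburr and bend share a setup and run in the same shift — holds.
polish can only start once anneal is done — holds.
mill must fall between shift 2 and shift 4 — holds.
anneal has to be done by shift 7 — holds.
mill must be completed before cut — holds.
The shop runs at most 3 operations per shift — holds.
cut can't start before shift 2 — holds.
weld can only start once deburr is done — holds.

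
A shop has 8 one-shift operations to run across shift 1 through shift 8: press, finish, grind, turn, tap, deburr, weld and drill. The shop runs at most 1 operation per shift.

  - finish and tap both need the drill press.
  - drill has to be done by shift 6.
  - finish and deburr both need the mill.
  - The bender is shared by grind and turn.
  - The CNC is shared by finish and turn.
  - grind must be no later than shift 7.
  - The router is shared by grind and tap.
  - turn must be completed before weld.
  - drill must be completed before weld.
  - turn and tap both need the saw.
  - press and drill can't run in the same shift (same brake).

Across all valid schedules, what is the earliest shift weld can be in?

Precedence pushes weld to at least shift 2.
weld at shift 3 is achievable: grind=shift 4; deburr=shift 8; tap=shift 7; weld=shift 3; finish=shift 6; turn=shift 2; press=shift 5; drill=shift 1.
Nothing earlier works — the conflict and capacity constraints rule out every shift before shift 3.

shift 3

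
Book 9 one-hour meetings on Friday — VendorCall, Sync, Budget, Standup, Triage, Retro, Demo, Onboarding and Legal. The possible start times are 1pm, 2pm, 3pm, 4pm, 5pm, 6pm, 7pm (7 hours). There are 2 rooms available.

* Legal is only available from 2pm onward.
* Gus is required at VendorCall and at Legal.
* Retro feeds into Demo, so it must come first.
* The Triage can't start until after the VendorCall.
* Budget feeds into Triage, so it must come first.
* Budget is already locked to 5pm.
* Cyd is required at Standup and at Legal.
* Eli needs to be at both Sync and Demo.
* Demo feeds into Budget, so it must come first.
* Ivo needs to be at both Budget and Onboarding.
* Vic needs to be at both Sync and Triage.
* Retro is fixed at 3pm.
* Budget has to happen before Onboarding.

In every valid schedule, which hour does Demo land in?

Retro is fixed at 3pm and must come before Demo, so Demo is at least 4pm.
Budget is fixed at 5pm and must come after Demo, so Demo is at most 4pm.
So Demo must be 4pm.

4pm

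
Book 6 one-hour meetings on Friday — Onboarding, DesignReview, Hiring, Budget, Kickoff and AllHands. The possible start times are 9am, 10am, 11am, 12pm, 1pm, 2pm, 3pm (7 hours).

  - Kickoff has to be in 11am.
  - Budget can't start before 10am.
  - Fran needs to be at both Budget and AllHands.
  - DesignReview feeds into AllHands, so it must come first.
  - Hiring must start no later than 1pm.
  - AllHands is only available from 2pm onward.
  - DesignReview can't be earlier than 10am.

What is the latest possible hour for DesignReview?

2pm

DesignReview is available from 10am; downstream work caps DesignReview at 2pm.
DesignReview at 2pm is achievable: Hiring=9am, AllHands=3pm, Onboarding=9am, DesignReview=2pm, Kickoff=11am, Budget=10am.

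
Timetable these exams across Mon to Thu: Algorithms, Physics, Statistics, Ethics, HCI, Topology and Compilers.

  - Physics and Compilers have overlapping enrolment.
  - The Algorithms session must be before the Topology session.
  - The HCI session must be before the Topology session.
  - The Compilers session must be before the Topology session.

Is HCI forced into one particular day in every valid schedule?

No

HCI can be Mon (e.g. Algorithms -> Mon, HCI -> Mon, Topology -> Tue, Ethics -> Mon, Statistics -> Mon, Physics -> Tue, Compilers -> Mon) or Tue (e.g. Physics=Tue, Statistics=Mon, HCI=Tue, Compilers=Mon, Topology=Wed, Ethics=Mon, Algorithms=Mon).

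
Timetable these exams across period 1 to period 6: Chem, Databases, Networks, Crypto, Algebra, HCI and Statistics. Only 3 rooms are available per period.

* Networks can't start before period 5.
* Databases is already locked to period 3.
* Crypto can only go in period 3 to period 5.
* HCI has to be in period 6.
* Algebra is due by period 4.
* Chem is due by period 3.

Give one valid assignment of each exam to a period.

HCI -> period 6; Chem -> period 1; Algebra -> period 1; Statistics -> period 1; Databases -> period 3; Networks -> period 5; Crypto -> period 3

Checking: Databases=period 3 in [period 3,period 3]; HCI=period 6 in [period 6,period 6]; Chem=period 1 in [period 1,period 3]; Networks=period 5 in [period 5,period 6]; Algebra=period 1 in [period 1,period 4]; Crypto=period 3 in [period 3,period 5]; max 3 per period (cap 3).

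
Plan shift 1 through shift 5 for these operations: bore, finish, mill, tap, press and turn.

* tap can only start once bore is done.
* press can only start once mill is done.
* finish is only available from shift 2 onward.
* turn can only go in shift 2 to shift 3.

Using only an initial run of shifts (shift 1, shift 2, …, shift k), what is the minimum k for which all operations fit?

2

The precedence chain requires at least 2 distinct shifts.
2 works (last occupied shift: shift 2): for example press -> shift 2; mill -> shift 1; finish -> shift 2; bore -> shift 1; turn -> shift 2; tap -> shift 2.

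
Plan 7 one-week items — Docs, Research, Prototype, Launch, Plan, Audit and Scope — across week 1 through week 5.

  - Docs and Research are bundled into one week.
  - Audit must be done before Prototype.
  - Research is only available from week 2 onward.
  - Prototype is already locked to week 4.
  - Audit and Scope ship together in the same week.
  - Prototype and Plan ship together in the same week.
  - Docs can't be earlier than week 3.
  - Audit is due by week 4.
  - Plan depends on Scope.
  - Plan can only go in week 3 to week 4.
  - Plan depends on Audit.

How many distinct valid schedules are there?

45

Splitting on Docs: it can be week 3 (15), week 4 (15), week 5 (15). Listing each branch's schedules as (Research, Prototype, Launch, Plan, Audit, Scope) by week number:
Docs=week 3: (3,4,1,4,1,1) (3,4,1,4,2,2) (3,4,1,4,3,3) (3,4,2,4,1,1) (3,4,2,4,2,2) (3,4,2,4,3,3) (3,4,3,4,1,1) (3,4,3,4,2,2) (3,4,3,4,3,3) (3,4,4,4,1,1) (3,4,4,4,2,2) (3,4,4,4,3,3) (3,4,5,4,1,1) (3,4,5,4,2,2) (3,4,5,4,3,3) — 15.
Docs=week 4: (4,4,1,4,1,1) (4,4,1,4,2,2) (4,4,1,4,3,3) (4,4,2,4,1,1) (4,4,2,4,2,2) (4,4,2,4,3,3) (4,4,3,4,1,1) (4,4,3,4,2,2) (4,4,3,4,3,3) (4,4,4,4,1,1) (4,4,4,4,2,2) (4,4,4,4,3,3) (4,4,5,4,1,1) (4,4,5,4,2,2) (4,4,5,4,3,3) — 15.
Docs=week 5: (5,4,1,4,1,1) (5,4,1,4,2,2) (5,4,1,4,3,3) (5,4,2,4,1,1) (5,4,2,4,2,2) (5,4,2,4,3,3) (5,4,3,4,1,1) (5,4,3,4,2,2) (5,4,3,4,3,3) (5,4,4,4,1,1) (5,4,4,4,2,2) (5,4,4,4,3,3) (5,4,5,4,1,1) (5,4,5,4,2,2) (5,4,5,4,3,3) — 15.
Summing: 15 + 15 + 15 = 45.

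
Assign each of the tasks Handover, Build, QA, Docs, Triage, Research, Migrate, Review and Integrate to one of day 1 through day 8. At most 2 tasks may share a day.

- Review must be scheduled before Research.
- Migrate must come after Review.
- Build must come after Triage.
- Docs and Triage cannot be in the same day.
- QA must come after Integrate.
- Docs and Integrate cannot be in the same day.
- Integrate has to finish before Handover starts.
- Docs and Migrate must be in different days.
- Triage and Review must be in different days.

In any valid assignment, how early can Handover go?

day 2

Precedence pushes Handover to at least day 2.
Handover at day 2 is achievable: Triage in day 2; Integrate in day 1; Migrate in day 4; Build in day 3; Docs in day 5; Research in day 4; Handover in day 2; Review in day 1; QA in day 3.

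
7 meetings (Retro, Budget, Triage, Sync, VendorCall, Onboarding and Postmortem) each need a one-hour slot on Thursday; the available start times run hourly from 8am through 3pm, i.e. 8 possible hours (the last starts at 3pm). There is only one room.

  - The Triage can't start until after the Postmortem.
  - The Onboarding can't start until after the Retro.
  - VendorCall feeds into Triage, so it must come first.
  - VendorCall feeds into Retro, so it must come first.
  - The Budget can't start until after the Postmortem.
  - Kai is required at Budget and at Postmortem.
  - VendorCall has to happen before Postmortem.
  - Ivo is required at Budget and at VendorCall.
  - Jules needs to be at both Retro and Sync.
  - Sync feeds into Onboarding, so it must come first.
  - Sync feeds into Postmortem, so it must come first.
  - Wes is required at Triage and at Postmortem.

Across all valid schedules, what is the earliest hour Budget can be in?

Precedence pushes Budget to at least 10am.
Budget at 11am is achievable: VendorCall=8am, Budget=11am, Sync=9am, Onboarding=2pm, Postmortem=10am, Triage=1pm, Retro=12pm.
Nothing earlier works — the conflict and capacity constraints rule out every hour before 11am.

11am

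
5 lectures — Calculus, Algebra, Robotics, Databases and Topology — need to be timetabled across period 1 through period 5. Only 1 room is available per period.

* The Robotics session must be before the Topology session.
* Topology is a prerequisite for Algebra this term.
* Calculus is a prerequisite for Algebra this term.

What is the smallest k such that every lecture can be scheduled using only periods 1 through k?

5 periods

The precedence chain requires at least 3 distinct periods.
With at most 1 per period and 5 lectures, at least 5 periods are needed.
5 works (last occupied period: period 5): for example Calculus -> period 3; Robotics -> period 1; Algebra -> period 4; Topology -> period 2; Databases -> period 5.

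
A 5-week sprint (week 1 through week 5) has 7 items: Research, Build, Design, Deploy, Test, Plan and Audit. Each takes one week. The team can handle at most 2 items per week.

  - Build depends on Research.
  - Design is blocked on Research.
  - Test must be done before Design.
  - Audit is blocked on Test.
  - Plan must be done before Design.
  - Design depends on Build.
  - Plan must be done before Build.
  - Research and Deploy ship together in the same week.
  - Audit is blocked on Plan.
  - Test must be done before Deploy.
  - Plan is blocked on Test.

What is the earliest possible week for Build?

Precedence pushes Build to at least week 3; downstream work caps Build at week 4.
Build at week 4 is achievable: Build in week 4; Audit in week 4; Plan in week 2; Research in week 3; Deploy in week 3; Design in week 5; Test in week 1.
Nothing earlier works — the capacity limit rule out every week before week 4.

week 4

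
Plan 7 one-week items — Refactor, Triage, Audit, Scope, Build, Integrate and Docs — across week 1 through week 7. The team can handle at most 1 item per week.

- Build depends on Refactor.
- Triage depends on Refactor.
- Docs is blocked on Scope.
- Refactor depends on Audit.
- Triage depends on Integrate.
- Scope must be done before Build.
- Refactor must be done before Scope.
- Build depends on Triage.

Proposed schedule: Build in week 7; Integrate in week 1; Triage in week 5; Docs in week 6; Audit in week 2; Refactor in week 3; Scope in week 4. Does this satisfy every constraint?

Refactor must be done before Scope — holds.
Triage depends on Integrate — holds.
Refactor depends on Audit — holds.
Scope must be done before Build — holds.
Build depends on Refactor — holds.
Build depends on Triage — holds.
Triage depends on Refactor — holds.
The team can handle at most 1 item per week — holds.
Docs is blocked on Scope — holds.

Yes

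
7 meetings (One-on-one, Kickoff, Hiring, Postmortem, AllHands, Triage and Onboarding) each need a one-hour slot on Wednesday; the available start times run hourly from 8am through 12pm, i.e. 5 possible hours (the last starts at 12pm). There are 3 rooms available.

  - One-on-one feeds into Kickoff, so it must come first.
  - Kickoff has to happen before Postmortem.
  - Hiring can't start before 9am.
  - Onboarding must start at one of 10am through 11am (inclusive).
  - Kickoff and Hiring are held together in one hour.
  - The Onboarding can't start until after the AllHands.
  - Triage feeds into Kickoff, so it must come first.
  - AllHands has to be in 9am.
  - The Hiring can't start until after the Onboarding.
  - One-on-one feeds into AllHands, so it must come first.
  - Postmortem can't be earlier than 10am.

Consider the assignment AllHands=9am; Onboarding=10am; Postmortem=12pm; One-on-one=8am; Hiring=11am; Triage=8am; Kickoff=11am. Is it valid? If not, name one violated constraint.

Postmortem can't be earlier than 10am — holds.
Hiring can't start before 9am — holds.
One-on-one feeds into AllHands, so it must come first — holds.
Triage feeds into Kickoff, so it must come first — holds.
The Onboarding can't start until after the AllHands — holds.
AllHands has to be in 9am — holds.
Kickoff has to happen before Postmortem — holds.
The Hiring can't start until after the Onboarding — holds.
There are 3 rooms available — holds.
Onboarding must start at one of 10am through 11am (inclusive) — holds.
Kickoff and Hiring are held together in one hour — holds.
One-on-one feeds into Kickoff, so it must come first — holds.

Valid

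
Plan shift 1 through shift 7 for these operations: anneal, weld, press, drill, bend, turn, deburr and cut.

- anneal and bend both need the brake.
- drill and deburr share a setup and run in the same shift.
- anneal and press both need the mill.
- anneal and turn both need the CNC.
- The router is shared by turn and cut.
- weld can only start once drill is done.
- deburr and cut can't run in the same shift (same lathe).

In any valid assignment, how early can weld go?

Precedence pushes weld to at least shift 2.
weld at shift 2 is achievable: anneal in shift 1; drill in shift 1; weld in shift 2; deburr in shift 1; turn in shift 2; bend in shift 2; cut in shift 3; press in shift 2.

shift 2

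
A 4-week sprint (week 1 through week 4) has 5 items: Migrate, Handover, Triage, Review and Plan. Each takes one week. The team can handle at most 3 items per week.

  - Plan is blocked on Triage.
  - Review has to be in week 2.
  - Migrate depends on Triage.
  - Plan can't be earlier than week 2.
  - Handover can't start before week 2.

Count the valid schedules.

Splitting on Migrate: it can be week 2 (8), week 3 (15), week 4 (18). Listing each branch's schedules as (Handover, Triage, Review, Plan) by week number:
Migrate=week 2: (2,1,2,3) (2,1,2,4) (3,1,2,2) (3,1,2,3) (3,1,2,4) (4,1,2,2) (4,1,2,3) (4,1,2,4) — 8.
Migrate=week 3: (2,1,2,2) (2,1,2,3) (2,1,2,4) (2,2,2,3) (2,2,2,4) (3,1,2,2) (3,1,2,3) (3,1,2,4) (3,2,2,3) (3,2,2,4) (4,1,2,2) (4,1,2,3) (4,1,2,4) (4,2,2,3) (4,2,2,4) — 15.
Migrate=week 4: (2,1,2,2) (2,1,2,3) (2,1,2,4) (2,2,2,3) (2,2,2,4) (2,3,2,4) (3,1,2,2) (3,1,2,3) (3,1,2,4) (3,2,2,3) (3,2,2,4) (3,3,2,4) (4,1,2,2) (4,1,2,3) (4,1,2,4) (4,2,2,3) (4,2,2,4) (4,3,2,4) — 18.
Summing: 8 + 15 + 18 = 41.

41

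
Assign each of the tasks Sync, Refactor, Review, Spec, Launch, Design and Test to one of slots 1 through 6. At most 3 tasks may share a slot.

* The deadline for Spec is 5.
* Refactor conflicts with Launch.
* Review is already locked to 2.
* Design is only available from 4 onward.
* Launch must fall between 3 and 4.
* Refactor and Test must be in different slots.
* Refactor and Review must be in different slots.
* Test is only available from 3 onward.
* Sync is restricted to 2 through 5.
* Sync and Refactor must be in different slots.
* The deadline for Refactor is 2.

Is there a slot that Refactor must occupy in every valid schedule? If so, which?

Refactor's window is 1–2.
Review is fixed at 2, and Refactor can't share a slot with Review.
So Refactor must be 1.

1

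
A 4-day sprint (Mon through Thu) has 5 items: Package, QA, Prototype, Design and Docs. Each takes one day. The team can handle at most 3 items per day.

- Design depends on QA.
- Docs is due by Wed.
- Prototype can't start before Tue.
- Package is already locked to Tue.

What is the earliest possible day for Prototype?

Tue

Prototype is available from Tue.
Prototype at Tue is achievable: QA -> Mon; Prototype -> Tue; Design -> Tue; Docs -> Mon; Package -> Tue.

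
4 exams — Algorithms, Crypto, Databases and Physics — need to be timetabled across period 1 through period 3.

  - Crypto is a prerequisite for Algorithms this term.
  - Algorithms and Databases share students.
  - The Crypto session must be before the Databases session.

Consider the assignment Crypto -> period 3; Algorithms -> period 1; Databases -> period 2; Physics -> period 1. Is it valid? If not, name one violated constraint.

No — it violates: Crypto is a prerequisite for Algorithms this term

Algorithms and Databases share students — holds.
The Crypto session must be before the Databases session — violated.
Crypto is a prerequisite for Algorithms this term — violated.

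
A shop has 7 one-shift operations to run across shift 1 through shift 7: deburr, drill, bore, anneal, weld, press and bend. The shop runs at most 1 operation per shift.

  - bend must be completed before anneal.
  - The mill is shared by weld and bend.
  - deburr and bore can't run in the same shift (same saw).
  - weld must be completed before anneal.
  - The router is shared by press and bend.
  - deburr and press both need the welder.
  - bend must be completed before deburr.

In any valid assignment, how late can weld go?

shift 6

Downstream work caps weld at shift 6.
weld at shift 6 is achievable: press=shift 5; weld=shift 6; anneal=shift 7; drill=shift 3; deburr=shift 2; bore=shift 4; bend=shift 1.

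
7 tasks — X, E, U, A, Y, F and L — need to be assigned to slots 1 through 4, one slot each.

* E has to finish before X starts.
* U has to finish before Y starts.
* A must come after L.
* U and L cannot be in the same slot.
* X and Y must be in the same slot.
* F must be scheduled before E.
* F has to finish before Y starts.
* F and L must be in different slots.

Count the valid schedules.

Splitting on X: it can be 3 (4), 4 (20). Listing each branch's schedules as (E, U, A, Y, F, L):
X=3: (2,1,3,3,1,2) (2,1,4,3,1,2) (2,1,4,3,1,3) (2,2,4,3,1,3) — 4.
X=4: (2,1,3,4,1,2) (2,1,4,4,1,2) (2,1,4,4,1,3) (2,2,4,4,1,3) (2,3,3,4,1,2) (2,3,4,4,1,2) (3,1,3,4,1,2) (3,1,4,4,1,2) (3,1,4,4,1,3) (3,1,4,4,2,3) (3,2,2,4,2,1) (3,2,3,4,2,1) (3,2,4,4,1,3) (3,2,4,4,2,1) (3,2,4,4,2,3) (3,3,2,4,2,1) (3,3,3,4,1,2) (3,3,3,4,2,1) (3,3,4,4,1,2) (3,3,4,4,2,1) — 20.
Summing: 4 + 20 = 24.

24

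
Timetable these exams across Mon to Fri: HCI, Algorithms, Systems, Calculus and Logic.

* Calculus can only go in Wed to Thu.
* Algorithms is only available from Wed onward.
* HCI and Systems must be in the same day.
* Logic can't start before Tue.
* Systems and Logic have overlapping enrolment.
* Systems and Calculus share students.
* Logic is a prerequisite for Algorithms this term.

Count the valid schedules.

Splitting on HCI: it can be Mon (12), Tue (6), Wed (4), Thu (5), Fri (12). Listing each branch's schedules as (Algorithms, Systems, Calculus, Logic):
HCI=Mon: (Wed,Mon,Wed,Tue) (Wed,Mon,Thu,Tue) (Thu,Mon,Wed,Tue) (Thu,Mon,Wed,Wed) (Thu,Mon,Thu,Tue) (Thu,Mon,Thu,Wed) (Fri,Mon,Wed,Tue) (Fri,Mon,Wed,Wed) (Fri,Mon,Wed,Thu) (Fri,Mon,Thu,Tue) (Fri,Mon,Thu,Wed) (Fri,Mon,Thu,Thu) — 12.
HCI=Tue: (Thu,Tue,Wed,Wed) (Thu,Tue,Thu,Wed) (Fri,Tue,Wed,Wed) (Fri,Tue,Wed,Thu) (Fri,Tue,Thu,Wed) (Fri,Tue,Thu,Thu) — 6.
HCI=Wed: (Wed,Wed,Thu,Tue) (Thu,Wed,Thu,Tue) (Fri,Wed,Thu,Tue) (Fri,Wed,Thu,Thu) — 4.
HCI=Thu: (Wed,Thu,Wed,Tue) (Thu,Thu,Wed,Tue) (Thu,Thu,Wed,Wed) (Fri,Thu,Wed,Tue) (Fri,Thu,Wed,Wed) — 5.
HCI=Fri: (Wed,Fri,Wed,Tue) (Wed,Fri,Thu,Tue) (Thu,Fri,Wed,Tue) (Thu,Fri,Wed,Wed) (Thu,Fri,Thu,Tue) (Thu,Fri,Thu,Wed) (Fri,Fri,Wed,Tue) (Fri,Fri,Wed,Wed) (Fri,Fri,Wed,Thu) (Fri,Fri,Thu,Tue) (Fri,Fri,Thu,Wed) (Fri,Fri,Thu,Thu) — 12.
Summing: 12 + 6 + 4 + 5 + 12 = 39.

39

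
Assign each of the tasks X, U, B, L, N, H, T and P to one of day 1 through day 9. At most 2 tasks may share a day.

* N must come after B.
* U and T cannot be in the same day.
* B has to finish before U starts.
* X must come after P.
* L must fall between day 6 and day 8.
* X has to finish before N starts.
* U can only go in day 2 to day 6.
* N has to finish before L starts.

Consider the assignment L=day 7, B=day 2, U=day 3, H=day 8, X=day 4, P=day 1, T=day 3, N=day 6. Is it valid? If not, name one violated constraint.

L must fall between day 6 and day 8 — holds.
B has to finish before U starts — holds.
U and T cannot be in the same day — violated.
N must come after B — holds.
At most 2 tasks may share a day — holds.
X has to finish before N starts — holds.
U can only go in day 2 to day 6 — holds.
N has to finish before L starts — holds.
X must come after P — holds.

No — it violates: U and T cannot be in the same day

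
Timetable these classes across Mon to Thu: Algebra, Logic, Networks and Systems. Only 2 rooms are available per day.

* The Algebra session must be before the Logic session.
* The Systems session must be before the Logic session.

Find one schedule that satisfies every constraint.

Logic=Tue, Networks=Tue, Algebra=Mon, Systems=Mon

Checking: Algebra(Mon) before Logic(Tue); Systems(Mon) before Logic(Tue); max 2 per day (cap 2).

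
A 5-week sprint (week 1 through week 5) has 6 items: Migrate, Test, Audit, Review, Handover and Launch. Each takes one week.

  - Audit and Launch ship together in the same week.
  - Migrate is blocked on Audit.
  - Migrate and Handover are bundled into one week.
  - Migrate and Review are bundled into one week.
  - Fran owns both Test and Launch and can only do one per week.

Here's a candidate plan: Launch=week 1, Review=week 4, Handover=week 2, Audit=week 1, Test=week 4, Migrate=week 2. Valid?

Audit and Launch ship together in the same week — holds.
Migrate and Handover are bundled into one week — holds.
Migrate and Review are bundled into one week — violated.
Fran owns both Test and Launch and can only do one per week — holds.
Migrate is blocked on Audit — holds.

No — it violates: Migrate and Review are bundled into one week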